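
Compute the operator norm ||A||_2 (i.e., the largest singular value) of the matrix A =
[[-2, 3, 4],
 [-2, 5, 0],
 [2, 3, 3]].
||A||_2 ≈ 7.6661 (= sqrt(largest eigenvalue of A^T A))

||A||_2 = sigma_max(A) = sqrt(lambda_max(A^T A)). Form the symmetric matrix M = A^T A =
[[12, -10, -2],
 [-10, 43, 21],
 [-2, 21, 25]].
Its characteristic polynomial (trace, sum of principal 2x2 minors, determinant of M give the coefficients) is
  p(λ) = det(λ I - M) = λ^3 - 80λ^2 + 1346λ - 5776.
No integer candidate from the rational root theorem (±divisors of 5776) is a root, so the roots are irrational. The cubic discriminant is Δ = 305950944 > 0, so there are three distinct real roots. p(6) = -364 and p(7) = 69 have opposite signs, so a root lies in (6, 7); Newton's method refines it to λ ≈ 6.8201. p(14) = 132 and p(15) = -211 have opposite signs, so a root lies in (14, 15); Newton's method refines it to λ ≈ 14.4107. p(58) = -1716 and p(59) = 537 have opposite signs, so a root lies in (58, 59); Newton's method refines it to λ ≈ 58.7692. Check (Vieta): the three roots sum to 80, matching tr M = 80.
So the eigenvalues of A^T A are ≈ 6.8201, 14.4107, 58.7692 (all ≥ 0, as they must be for A^T A). The largest is λ_max ≈ 58.7692, hence ||A||_2 = sqrt(λ_max) ≈ 7.6661.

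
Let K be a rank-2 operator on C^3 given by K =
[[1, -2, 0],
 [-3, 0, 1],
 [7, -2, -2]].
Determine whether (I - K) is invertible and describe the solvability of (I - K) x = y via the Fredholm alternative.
(I - K) is invertible (det(I - K) = -4 ≠ 0), so for every y in C^3 the equation (I - K) x = y has a unique solution.

K has rank 2 and factors as K = U V^T = u1 v1^T + u2 v2^T with u1 = (1, -1, 3), v1 = (3, 0, -1), u2 = (-1, 0, -1), v2 = (2, 2, -1) (multiplying out reproduces the displayed K). The nonzero eigenvalues of U V^T coincide with those of the 2 x 2 matrix G = V^T U = [[v1·u1, v1·u2], [v2·u1, v2·u2]] = [[0, -2], [-3, -1]], and by the Sylvester determinant identity det(I_3 - U V^T) = det(I_2 - V^T U) = det([[1, 2], [3, 2]]) = (1)(2) - (2)(3) = -4. (Direct check: I - K =
[[0, 2, 0],
 [3, 1, -1],
 [-7, 2, 3]]
has determinant -4.) The finite-dimensional Fredholm alternative says: either (I - K) is invertible, or ker(I - K) ≠ {0} and then range(I - K) = ker((I - K)^*)^⊥, with dim ker(I - K) = dim ker((I - K)^*). Since det(I - K) ≠ 0, 1 is not an eigenvalue of K and ker(I - K) = {0}, so we are in the first case: for every y there is a unique x = (I - K)^(-1) y. (Explicitly, by the Woodbury identity, (I - U V^T)^(-1) = I + U (I_2 - G)^(-1) V^T.)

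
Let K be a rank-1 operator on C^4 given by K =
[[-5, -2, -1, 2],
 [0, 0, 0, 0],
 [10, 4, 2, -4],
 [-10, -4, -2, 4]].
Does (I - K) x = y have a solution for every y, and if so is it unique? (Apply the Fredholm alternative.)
(I - K) is singular (det(I - K) = 0, i.e. 1 ∈ sigma(K)). (I - K) x = y is solvable iff y ⊥ ker((I - K)^*) = span{(-5, -2, -1, 2)}, i.e. iff -5y_1 - 2y_2 - y_3 + 2y_4 = 0. When solvable, the solutions are x = y + c·(1, 0, -2, 2), c arbitrary (ker(I - K) = span{(1, 0, -2, 2)}, dimension 1).

K has rank 1, so it is an outer product K = u v^T: every row of K is a multiple of one row vector. Reading off the entries, u = (1, 0, -2, 2) and v = (-5, -2, -1, 2) (row i of K equals u_i·v^T). A rank-one matrix u v^T satisfies K u = u (v·u) and kills the (3)-dimensional subspace v^⊥, so its characteristic polynomial is lambda^3 (lambda - v·u) with v·u = tr K = 1. Hence the eigenvalues of I - K are 1 (multiplicity 3) and 1 - (1) = 0, so det(I - K) = 0. (Direct check: I - K =
[[6, 2, 1, -2],
 [0, 1, 0, 0],
 [-10, -4, -1, 4],
 [10, 4, 2, -3]]
has determinant 0.) So 1 is an eigenvalue of K and (I - K) is not invertible. The finite-dimensional Fredholm alternative says: either (I - K) is invertible, or ker(I - K) ≠ {0} and then range(I - K) = ker((I - K)^*)^⊥, with dim ker(I - K) = dim ker((I - K)^*). We are in the second case, so we need both kernels. Kernel of I - K: (I - K) u = u - u (v·u) = u - u = 0, so ker(I - K) = span{u} = span{(1, 0, -2, 2)} (it is exactly 1-dimensional because rank(I - K) = 3). Kernel of the adjoint: K is real, so (I - K)^* = I - K^T = I - v u^T, and (I - v u^T) v = v - v (u·v) = 0; hence ker((I - K)^*) = span{v} = span{(-5, -2, -1, 2)}. Therefore (I - K) x = y is solvable iff <y, v> = 0, i.e. iff -5y_1 - 2y_2 - y_3 + 2y_4 = 0. When this holds, K y = u (v·y) = 0, so (I - K) y = y and x = y is a particular solution; the full solution set is the line x = y + c·u = y + c·(1, 0, -2, 2), c ∈ C.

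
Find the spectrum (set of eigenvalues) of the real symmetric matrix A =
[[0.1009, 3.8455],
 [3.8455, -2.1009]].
sigma(A) ≈ {-5, 3}

A is real symmetric, so its spectrum consists of real eigenvalues. Expanding the characteristic polynomial of the displayed matrix gives
  det(λ I - A) = p(λ) = λ^2 + (2)λ + (-15).
Solving p(λ) = 0 yields eigenvalues ≈ -5, 3. (A is shown rounded to 4 decimals, so these recover the underlying integer eigenvalues to within that precision.)
Verification: the trace of A = -2 equals the sum of eigenvalues -2, and det(A) ≈ -14.9999 matches the eigenvalue product -15.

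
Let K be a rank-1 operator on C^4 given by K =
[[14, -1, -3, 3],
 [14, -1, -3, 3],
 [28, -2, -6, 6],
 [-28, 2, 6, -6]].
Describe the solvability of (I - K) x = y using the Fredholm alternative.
(I - K) is singular (det(I - K) = 0, i.e. 1 ∈ sigma(K)). (I - K) x = y is solvable iff y ⊥ ker((I - K)^*) = span{(14, -1, -3, 3)}, i.e. iff 14y_1 - y_2 - 3y_3 + 3y_4 = 0. When solvable, the solutions are x = y + c·(1, 1, 2, -2), c arbitrary (ker(I - K) = span{(1, 1, 2, -2)}, dimension 1).

K has rank 1, so it is an outer product K = u v^T: every row of K is a multiple of one row vector. Reading off the entries, u = (1, 1, 2, -2) and v = (14, -1, -3, 3) (row i of K equals u_i·v^T). A rank-one matrix u v^T satisfies K u = u (v·u) and kills the (3)-dimensional subspace v^⊥, so its characteristic polynomial is lambda^3 (lambda - v·u) with v·u = tr K = 1. Hence the eigenvalues of I - K are 1 (multiplicity 3) and 1 - (1) = 0, so det(I - K) = 0. (Direct check: I - K =
[[-13, 1, 3, -3],
 [-14, 2, 3, -3],
 [-28, 2, 7, -6],
 [28, -2, -6, 7]]
has determinant 0.) So 1 is an eigenvalue of K and (I - K) is not invertible. The finite-dimensional Fredholm alternative says: either (I - K) is invertible, or ker(I - K) ≠ {0} and then range(I - K) = ker((I - K)^*)^⊥, with dim ker(I - K) = dim ker((I - K)^*). We are in the second case, so we need both kernels. Kernel of I - K: (I - K) u = u - u (v·u) = u - u = 0, so ker(I - K) = span{u} = span{(1, 1, 2, -2)} (it is exactly 1-dimensional because rank(I - K) = 3). Kernel of the adjoint: K is real, so (I - K)^* = I - K^T = I - v u^T, and (I - v u^T) v = v - v (u·v) = 0; hence ker((I - K)^*) = span{v} = span{(14, -1, -3, 3)}. Therefore (I - K) x = y is solvable iff <y, v> = 0, i.e. iff 14y_1 - y_2 - 3y_3 + 3y_4 = 0. When this holds, K y = u (v·y) = 0, so (I - K) y = y and x = y is a particular solution; the full solution set is the line x = y + c·u = y + c·(1, 1, 2, -2), c ∈ C.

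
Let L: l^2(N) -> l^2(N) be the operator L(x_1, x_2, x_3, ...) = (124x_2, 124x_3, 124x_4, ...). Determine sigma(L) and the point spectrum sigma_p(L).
sigma(L) = closed disk {z in C : |z| ≤ 124}; sigma_p(L) = open disk {z in C : |z| < 124}

Note L = 124·V where V is the unit left shift (V x)_k = x_{k+1}; so sigma(L) = 124·sigma(V) and ||L|| = 124||V||. ||L x||^2 = 15376sum_{k≥2} |x_k|^2 ≤ 15376||x||^2, with equality on {x : x_1 = 0}, so ||L|| = 124. For any lambda with |lambda| < 124, set r = lambda/124 (|r| < 1); the vector x = (1, r, r^2, ...) is in l^2 and satisfies L x = 124(r, r^2, ...) = lambda x, so lambda is an eigenvalue. On the boundary |lambda| = 124 the geometric series diverges, so no l^2 eigenvector exists, but these lambda lie in the approximate point spectrum. Hence sigma(L) is the closed disk of radius 124 and sigma_p(L) is the open disk.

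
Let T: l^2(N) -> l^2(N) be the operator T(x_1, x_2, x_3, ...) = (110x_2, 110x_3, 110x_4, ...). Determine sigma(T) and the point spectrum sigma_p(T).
sigma(T) = closed disk {z in C : |z| ≤ 110}; sigma_p(T) = open disk {z in C : |z| < 110}

Note T = 110·V where V is the unit left shift (V x)_k = x_{k+1}; so sigma(T) = 110·sigma(V) and ||T|| = 110||V||. ||T x||^2 = 12100sum_{k≥2} |x_k|^2 ≤ 12100||x||^2, with equality on {x : x_1 = 0}, so ||T|| = 110. For any lambda with |lambda| < 110, set r = lambda/110 (|r| < 1); the vector x = (1, r, r^2, ...) is in l^2 and satisfies T x = 110(r, r^2, ...) = lambda x, so lambda is an eigenvalue. On the boundary |lambda| = 110 the geometric series diverges, so no l^2 eigenvector exists, but these lambda lie in the approximate point spectrum. Hence sigma(T) is the closed disk of radius 110 and sigma_p(T) is the open disk.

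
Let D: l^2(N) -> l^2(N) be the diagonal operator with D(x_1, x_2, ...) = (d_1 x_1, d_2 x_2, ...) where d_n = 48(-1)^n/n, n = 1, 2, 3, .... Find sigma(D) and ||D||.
sigma(D) = {48(-1)^n/n : n ≥ 1} ∪ {0}; ||D|| = 48

A bounded diagonal operator on l^2 with diagonal entries d_n has spectrum equal to the closure of {d_n : n ≥ 1}: every d_n is an eigenvalue (with eigenvector e_n), so {d_n} ⊂ sigma(D); the spectrum is closed, so its closure is too; and for lambda not in the closure, (D - lambda I) has bounded inverse (the diagonal entries 1/(d_n - lambda) are bounded). For our sequence d_n = 48(-1)^n/n, n = 1, 2, 3, ...:
  - {d_n} = {48(-1)^n/n : n ≥ 1}; the only limit point is 0
  - closure = {48(-1)^n/n : n ≥ 1} ∪ {0}
For the norm: a diagonal operator has ||D|| = sup_n |d_n|. Here |d_n| = 48/n is decreasing, so sup_n |d_n| = |d_1| = 48. So ||D|| = 48.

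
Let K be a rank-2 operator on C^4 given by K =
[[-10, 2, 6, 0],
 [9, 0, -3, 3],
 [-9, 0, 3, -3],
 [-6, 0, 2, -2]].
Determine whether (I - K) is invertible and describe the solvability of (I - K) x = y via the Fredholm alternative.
(I - K) is invertible (det(I - K) = 36 ≠ 0), so for every y in C^4 the equation (I - K) x = y has a unique solution.

K has rank 2 and factors as K = U V^T = u1 v1^T + u2 v2^T with u1 = (-3, 3, -3, -2), v1 = (3, 0, -1, 1), u2 = (-1, 0, 0, 0), v2 = (1, -2, -3, -3) (multiplying out reproduces the displayed K). The nonzero eigenvalues of U V^T coincide with those of the 2 x 2 matrix G = V^T U = [[v1·u1, v1·u2], [v2·u1, v2·u2]] = [[-8, -3], [6, -1]], and by the Sylvester determinant identity det(I_4 - U V^T) = det(I_2 - V^T U) = det([[9, 3], [-6, 2]]) = (9)(2) - (3)(-6) = 36. (Direct check: I - K =
[[11, -2, -6, 0],
 [-9, 1, 3, -3],
 [9, 0, -2, 3],
 [6, 0, -2, 3]]
has determinant 36.) The finite-dimensional Fredholm alternative says: either (I - K) is invertible, or ker(I - K) ≠ {0} and then range(I - K) = ker((I - K)^*)^⊥, with dim ker(I - K) = dim ker((I - K)^*). Since det(I - K) ≠ 0, 1 is not an eigenvalue of K and ker(I - K) = {0}, so we are in the first case: for every y there is a unique x = (I - K)^(-1) y. (Explicitly, by the Woodbury identity, (I - U V^T)^(-1) = I + U (I_2 - G)^(-1) V^T.)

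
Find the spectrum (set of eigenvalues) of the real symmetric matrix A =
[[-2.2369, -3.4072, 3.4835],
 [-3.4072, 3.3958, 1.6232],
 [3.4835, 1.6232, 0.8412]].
sigma(A) ≈ {-6, 3, 5}

A is real symmetric, so its spectrum consists of real eigenvalues. Expanding the characteristic polynomial of the displayed matrix gives
  det(λ I - A) = p(λ) = λ^3 + (-2)λ^2 + (-33)λ + (90).
Solving p(λ) = 0 yields eigenvalues ≈ -6, 3, 5. (A is shown rounded to 4 decimals, so these recover the underlying integer eigenvalues to within that precision.)
Verification: the trace of A = 2 equals the sum of eigenvalues 2, and det(A) ≈ -90.0003 matches the eigenvalue product -90.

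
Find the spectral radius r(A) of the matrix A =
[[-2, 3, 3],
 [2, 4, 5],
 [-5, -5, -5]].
r(A) ≈ 3.7207

The eigenvalues of A are the roots of its characteristic polynomial. With M = A (coefficients from the trace, the sum of principal 2x2 minors, and det A):
  p(λ) = det(λ I - M) = λ^3 + 3λ^2 + 16λ + 25.
No integer candidate from the rational root theorem (±divisors of 25) is a root, so the roots are irrational. The cubic discriminant is Δ = -12055 < 0, so there is one real root and a complex-conjugate pair. p(-2) = -3 and p(-1) = 11 have opposite signs, so a root lies in (-2, -1); Newton's method refines it to λ ≈ -1.8059. Dividing out (λ - (-1.8059)) leaves approximately λ^2 + 1.1941λ + 13.8436. For λ^2 + 1.1941λ + 13.8436 the discriminant is -53.9484. It is negative, so the remaining roots are the complex-conjugate pair λ ≈ -0.5971 ± 3.6725i. Their product equals the constant term, so |λ|^2 ≈ 13.8436 and |λ| ≈ 3.7207.
Thus the eigenvalues (to 4 decimals) are -1.8059 (modulus 1.8059); -0.5971 ± 3.6725i (modulus 3.7207). The spectral radius is the largest modulus: r(A) ≈ 3.7207. (Cross-check: r(A) ≤ ||A||_2 ≈ 11.2087; equality holds whenever A is normal, though it can also hold for some non-normal A.)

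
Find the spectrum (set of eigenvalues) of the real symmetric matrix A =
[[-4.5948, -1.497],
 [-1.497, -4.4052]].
sigma(A) ≈ {-6, -3}

A is real symmetric, so its spectrum consists of real eigenvalues. Expanding the characteristic polynomial of the displayed matrix gives
  det(λ I - A) = p(λ) = λ^2 + (9)λ + (18).
Solving p(λ) = 0 yields eigenvalues ≈ -6, -3. (A is shown rounded to 4 decimals, so these recover the underlying integer eigenvalues to within that precision.)
Verification: the trace of A = -9 equals the sum of eigenvalues -9, and det(A) ≈ 18.0000 matches the eigenvalue product 18.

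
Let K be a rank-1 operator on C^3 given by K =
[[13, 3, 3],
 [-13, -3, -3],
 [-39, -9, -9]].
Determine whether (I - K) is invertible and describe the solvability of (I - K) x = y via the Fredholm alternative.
(I - K) is singular (det(I - K) = 0, i.e. 1 ∈ sigma(K)). (I - K) x = y is solvable iff y ⊥ ker((I - K)^*) = span{(13, 3, 3)}, i.e. iff 13y_1 + 3y_2 + 3y_3 = 0. When solvable, the solutions are x = y + c·(1, -1, -3), c arbitrary (ker(I - K) = span{(1, -1, -3)}, dimension 1).

K has rank 1, so it is an outer product K = u v^T: every row of K is a multiple of one row vector. Reading off the entries, u = (1, -1, -3) and v = (13, 3, 3) (row i of K equals u_i·v^T). A rank-one matrix u v^T satisfies K u = u (v·u) and kills the (2)-dimensional subspace v^⊥, so its characteristic polynomial is lambda^2 (lambda - v·u) with v·u = tr K = 1. Hence the eigenvalues of I - K are 1 (multiplicity 2) and 1 - (1) = 0, so det(I - K) = 0. (Direct check: I - K =
[[-12, -3, -3],
 [13, 4, 3],
 [39, 9, 10]]
has determinant 0.) So 1 is an eigenvalue of K and (I - K) is not invertible. The finite-dimensional Fredholm alternative says: either (I - K) is invertible, or ker(I - K) ≠ {0} and then range(I - K) = ker((I - K)^*)^⊥, with dim ker(I - K) = dim ker((I - K)^*). We are in the second case, so we need both kernels. Kernel of I - K: (I - K) u = u - u (v·u) = u - u = 0, so ker(I - K) = span{u} = span{(1, -1, -3)} (it is exactly 1-dimensional because rank(I - K) = 2). Kernel of the adjoint: K is real, so (I - K)^* = I - K^T = I - v u^T, and (I - v u^T) v = v - v (u·v) = 0; hence ker((I - K)^*) = span{v} = span{(13, 3, 3)}. Therefore (I - K) x = y is solvable iff <y, v> = 0, i.e. iff 13y_1 + 3y_2 + 3y_3 = 0. When this holds, K y = u (v·y) = 0, so (I - K) y = y and x = y is a particular solution; the full solution set is the line x = y + c·u = y + c·(1, -1, -3), c ∈ C.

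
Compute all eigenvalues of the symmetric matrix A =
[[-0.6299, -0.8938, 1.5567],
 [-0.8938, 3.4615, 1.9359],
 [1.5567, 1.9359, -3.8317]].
sigma(A) ≈ {-5, 0, 4}

A is real symmetric, so its spectrum consists of real eigenvalues. Expanding the characteristic polynomial of the displayed matrix gives
  det(λ I - A) = p(λ) = λ^3 + (1)λ^2 + (-20)λ + (0).
Solving p(λ) = 0 yields eigenvalues ≈ -5, 0, 4. (A is shown rounded to 4 decimals, so these recover the underlying integer eigenvalues to within that precision.)
Verification: the trace of A = -1 equals the sum of eigenvalues -1, and det(A) ≈ 0.0009 matches the eigenvalue product 0.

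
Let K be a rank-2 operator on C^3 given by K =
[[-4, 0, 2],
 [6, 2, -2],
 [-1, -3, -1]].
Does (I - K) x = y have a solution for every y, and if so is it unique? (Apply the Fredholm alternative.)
(I - K) is invertible (det(I - K) = -6 ≠ 0), so for every y in C^3 the equation (I - K) x = y has a unique solution.

K has rank 2 and factors as K = U V^T = u1 v1^T + u2 v2^T with u1 = (2, -2, -1), v1 = (-1, 1, 1), u2 = (1, -2, 1), v2 = (-2, -2, 0) (multiplying out reproduces the displayed K). The nonzero eigenvalues of U V^T coincide with those of the 2 x 2 matrix G = V^T U = [[v1·u1, v1·u2], [v2·u1, v2·u2]] = [[-5, -2], [0, 2]], and by the Sylvester determinant identity det(I_3 - U V^T) = det(I_2 - V^T U) = det([[6, 2], [0, -1]]) = (6)(-1) - (2)(0) = -6. (Direct check: I - K =
[[5, 0, -2],
 [-6, -1, 2],
 [1, 3, 2]]
has determinant -6.) The finite-dimensional Fredholm alternative says: either (I - K) is invertible, or ker(I - K) ≠ {0} and then range(I - K) = ker((I - K)^*)^⊥, with dim ker(I - K) = dim ker((I - K)^*). Since det(I - K) ≠ 0, 1 is not an eigenvalue of K and ker(I - K) = {0}, so we are in the first case: for every y there is a unique x = (I - K)^(-1) y. (Explicitly, by the Woodbury identity, (I - U V^T)^(-1) = I + U (I_2 - G)^(-1) V^T.)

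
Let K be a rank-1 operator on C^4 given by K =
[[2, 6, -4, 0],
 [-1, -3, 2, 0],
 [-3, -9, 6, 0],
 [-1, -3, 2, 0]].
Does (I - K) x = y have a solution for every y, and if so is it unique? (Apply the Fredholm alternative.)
(I - K) is invertible (det(I - K) = -4 ≠ 0), so for every y in C^4 the equation (I - K) x = y has a unique solution.

K has rank 1, so it is an outer product K = u v^T: every row of K is a multiple of one row vector. Reading off the entries, u = (-2, 1, 3, 1) and v = (-1, -3, 2, 0) (row i of K equals u_i·v^T). A rank-one matrix u v^T satisfies K u = u (v·u) and kills the (3)-dimensional subspace v^⊥, so its characteristic polynomial is lambda^3 (lambda - v·u) with v·u = tr K = 5. Hence the eigenvalues of I - K are 1 (multiplicity 3) and 1 - (5) = -4, so det(I - K) = -4. (Direct check: I - K =
[[-1, -6, 4, 0],
 [1, 4, -2, 0],
 [3, 9, -5, 0],
 [1, 3, -2, 1]]
has determinant -4.) The finite-dimensional Fredholm alternative says: either (I - K) is invertible, or ker(I - K) ≠ {0} and then range(I - K) = ker((I - K)^*)^⊥, with dim ker(I - K) = dim ker((I - K)^*). Since det(I - K) ≠ 0, 1 is not an eigenvalue of K and ker(I - K) = {0}, so we are in the first case: for every y there is a unique x = (I - K)^(-1) y. Explicitly, by the Sherman–Morrison formula, (I - u v^T)^(-1) = I + u v^T/(1 - v·u), i.e. (I - K)^(-1) = I + K/(-4).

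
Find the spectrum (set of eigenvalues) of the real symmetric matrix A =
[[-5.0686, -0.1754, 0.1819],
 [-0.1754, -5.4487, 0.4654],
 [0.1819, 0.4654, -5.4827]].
sigma(A) ≈ {-6, -5} (-5 with multiplicity 2)

A is real symmetric, so its spectrum consists of real eigenvalues. Expanding the characteristic polynomial of the displayed matrix gives
  det(λ I - A) = p(λ) = λ^3 + (16)λ^2 + (85)λ + (150).
Solving p(λ) = 0 yields eigenvalues ≈ -6, -5, -5. (A is shown rounded to 4 decimals, so these recover the underlying integer eigenvalues to within that precision.)
Verification: the trace of A = -16 equals the sum of eigenvalues -16, and det(A) ≈ -150.0002 matches the eigenvalue product -150.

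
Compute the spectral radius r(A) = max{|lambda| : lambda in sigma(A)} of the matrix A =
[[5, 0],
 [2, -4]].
r(A) = 5

The eigenvalues of A are the roots of its characteristic polynomial. With M = A (coefficients from the trace and determinant):
  p(λ) = det(λ I - M) = λ^2 - λ - 20.
For λ^2 - λ - 20 the discriminant is 81. It is a perfect square (9^2), so the roots are rational: λ = (1 ± 9)/2 = 5, -4.
Thus the eigenvalues (to 4 decimals) are 5 (modulus 5); -4 (modulus 4). The spectral radius is the largest modulus: r(A) = 5. (Cross-check: r(A) ≤ ||A||_2 ≈ 5.7278; equality holds whenever A is normal, though it can also hold for some non-normal A.)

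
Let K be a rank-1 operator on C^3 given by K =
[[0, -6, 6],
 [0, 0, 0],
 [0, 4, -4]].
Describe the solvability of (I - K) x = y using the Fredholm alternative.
(I - K) is invertible (det(I - K) = 5 ≠ 0), so for every y in C^3 the equation (I - K) x = y has a unique solution.

K has rank 1, so it is an outer product K = u v^T: every row of K is a multiple of one row vector. Reading off the entries, u = (-3, 0, 2) and v = (0, 2, -2) (row i of K equals u_i·v^T). A rank-one matrix u v^T satisfies K u = u (v·u) and kills the (2)-dimensional subspace v^⊥, so its characteristic polynomial is lambda^2 (lambda - v·u) with v·u = tr K = -4. Hence the eigenvalues of I - K are 1 (multiplicity 2) and 1 - (-4) = 5, so det(I - K) = 5. (Direct check: I - K =
[[1, 6, -6],
 [0, 1, 0],
 [0, -4, 5]]
has determinant 5.) The finite-dimensional Fredholm alternative says: either (I - K) is invertible, or ker(I - K) ≠ {0} and then range(I - K) = ker((I - K)^*)^⊥, with dim ker(I - K) = dim ker((I - K)^*). Since det(I - K) ≠ 0, 1 is not an eigenvalue of K and ker(I - K) = {0}, so we are in the first case: for every y there is a unique x = (I - K)^(-1) y. Explicitly, by the Sherman–Morrison formula, (I - u v^T)^(-1) = I + u v^T/(1 - v·u), i.e. (I - K)^(-1) = I + K/(5).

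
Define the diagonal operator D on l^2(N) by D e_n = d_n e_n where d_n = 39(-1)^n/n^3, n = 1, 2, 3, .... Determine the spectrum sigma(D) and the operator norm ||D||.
sigma(D) = {39(-1)^n/n^3 : n ≥ 1} ∪ {0}; ||D|| = 39

A bounded diagonal operator on l^2 with diagonal entries d_n has spectrum equal to the closure of {d_n : n ≥ 1}: every d_n is an eigenvalue (with eigenvector e_n), so {d_n} ⊂ sigma(D); the spectrum is closed, so its closure is too; and for lambda not in the closure, (D - lambda I) has bounded inverse (the diagonal entries 1/(d_n - lambda) are bounded). For our sequence d_n = 39(-1)^n/n^3, n = 1, 2, 3, ...:
  - {d_n} = {39(-1)^n/n^3 : n ≥ 1}; the only limit point is 0
  - closure = {39(-1)^n/n^3 : n ≥ 1} ∪ {0}
For the norm: a diagonal operator has ||D|| = sup_n |d_n|. Here |d_n| = 39/n^3 is decreasing, so sup_n |d_n| = |d_1| = 39. So ||D|| = 39.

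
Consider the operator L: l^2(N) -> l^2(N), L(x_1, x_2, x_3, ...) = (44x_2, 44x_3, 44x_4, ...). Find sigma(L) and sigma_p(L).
sigma(L) = closed disk {z in C : |z| ≤ 44}; sigma_p(L) = open disk {z in C : |z| < 44}

Note L = 44·V where V is the unit left shift (V x)_k = x_{k+1}; so sigma(L) = 44·sigma(V) and ||L|| = 44||V||. ||L x||^2 = 1936sum_{k≥2} |x_k|^2 ≤ 1936||x||^2, with equality on {x : x_1 = 0}, so ||L|| = 44. For any lambda with |lambda| < 44, set r = lambda/44 (|r| < 1); the vector x = (1, r, r^2, ...) is in l^2 and satisfies L x = 44(r, r^2, ...) = lambda x, so lambda is an eigenvalue. On the boundary |lambda| = 44 the geometric series diverges, so no l^2 eigenvector exists, but these lambda lie in the approximate point spectrum. Hence sigma(L) is the closed disk of radius 44 and sigma_p(L) is the open disk.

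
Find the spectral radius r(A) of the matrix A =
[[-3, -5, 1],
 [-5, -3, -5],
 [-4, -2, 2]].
r(A) ≈ 9.0363

The eigenvalues of A are the roots of its characteristic polynomial. With M = A (coefficients from the trace, the sum of principal 2x2 minors, and det A):
  p(λ) = det(λ I - M) = λ^3 + 4λ^2 - 34λ + 104.
No integer candidate from the rational root theorem (±divisors of 104) is a root, so the roots are irrational. The cubic discriminant is Δ = -397536 < 0, so there is one real root and a complex-conjugate pair. p(-10) = -156 and p(-9) = 5 have opposite signs, so a root lies in (-10, -9); Newton's method refines it to λ ≈ -9.0363. Dividing out (λ - (-9.0363)) leaves approximately λ^2 - 5.0363λ + 11.5092. For λ^2 - 5.0363λ + 11.5092 the discriminant is -20.6726. It is negative, so the remaining roots are the complex-conjugate pair λ ≈ 2.5181 ± 2.2734i. Their product equals the constant term, so |λ|^2 ≈ 11.5092 and |λ| ≈ 3.3925.
Thus the eigenvalues (to 4 decimals) are -9.0363 (modulus 9.0363); 2.5181 ± 2.2734i (modulus 3.3925). The spectral radius is the largest modulus: r(A) ≈ 9.0363. (Cross-check: r(A) ≤ ||A||_2 ≈ 9.2869; equality holds whenever A is normal, though it can also hold for some non-normal A.)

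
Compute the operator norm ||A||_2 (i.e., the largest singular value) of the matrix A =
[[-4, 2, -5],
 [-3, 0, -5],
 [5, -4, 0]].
||A||_2 ≈ 9.742 (= sqrt(largest eigenvalue of A^T A))

||A||_2 = sigma_max(A) = sqrt(lambda_max(A^T A)). Form the symmetric matrix M = A^T A =
[[50, -28, 35],
 [-28, 20, -10],
 [35, -10, 50]].
Its characteristic polynomial (trace, sum of principal 2x2 minors, determinant of M give the coefficients) is
  p(λ) = det(λ I - M) = λ^3 - 120λ^2 + 2391λ - 900.
No integer candidate from the rational root theorem (±divisors of 900) is a root, so the roots are irrational. The cubic discriminant is Δ = 26052270516 > 0, so there are three distinct real roots. p(0) = -900 and p(1) = 1372 have opposite signs, so a root lies in (0, 1); Newton's method refines it to λ ≈ 0.3838. p(24) = 1188 and p(25) = -500 have opposite signs, so a root lies in (24, 25); Newton's method refines it to λ ≈ 24.7094. p(94) = -5882 and p(95) = 620 have opposite signs, so a root lies in (94, 95); Newton's method refines it to λ ≈ 94.9068. Check (Vieta): the three roots sum to 120, matching tr M = 120.
So the eigenvalues of A^T A are ≈ 0.3838, 24.7094, 94.9068 (all ≥ 0, as they must be for A^T A). The largest is λ_max ≈ 94.9068, hence ||A||_2 = sqrt(λ_max) ≈ 9.742.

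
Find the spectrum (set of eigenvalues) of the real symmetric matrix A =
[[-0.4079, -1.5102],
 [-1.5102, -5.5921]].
sigma(A) ≈ {-6, 0}

A is real symmetric, so its spectrum consists of real eigenvalues. Expanding the characteristic polynomial of the displayed matrix gives
  det(λ I - A) = p(λ) = λ^2 + (6)λ + (0).
Solving p(λ) = 0 yields eigenvalues ≈ -6, 0. (A is shown rounded to 4 decimals, so these recover the underlying integer eigenvalues to within that precision.)
Verification: the trace of A = -6 equals the sum of eigenvalues -6, and det(A) ≈ 0.0003 matches the eigenvalue product 0.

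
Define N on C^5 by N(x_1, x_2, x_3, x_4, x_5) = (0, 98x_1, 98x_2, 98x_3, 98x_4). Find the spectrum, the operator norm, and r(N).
sigma(N) = {0}; ||N|| = 98; r(N) = 0. (N is nilpotent with N^5 = 0.)

On C^5, N is a strictly lower-triangular matrix with 98 on the subdiagonal and zeros elsewhere, so its characteristic polynomial is lambda^5 and every eigenvalue is 0: sigma(N) = {0}. For the operator norm, N e_i = 98e_{i+1} for i = 1, ..., 4 and N e_5 = 0, so the singular values of N are 98 (with multiplicity 4) and 0; hence ||N|| = 98. The spectral radius r(N) = max|lambda| = 0. Note ||N|| > r(N) — characteristic of non-normal nilpotent operators. Indeed N^5 = 0.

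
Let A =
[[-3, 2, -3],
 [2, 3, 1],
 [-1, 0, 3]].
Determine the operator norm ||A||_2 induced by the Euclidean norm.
||A||_2 ≈ 5.036 (= sqrt(largest eigenvalue of A^T A))

||A||_2 = sigma_max(A) = sqrt(lambda_max(A^T A)). Form the symmetric matrix M = A^T A =
[[14, 0, 8],
 [0, 13, -3],
 [8, -3, 19]].
Its characteristic polynomial (trace, sum of principal 2x2 minors, determinant of M give the coefficients) is
  p(λ) = det(λ I - M) = λ^3 - 46λ^2 + 622λ - 2500.
No integer candidate from the rational root theorem (±divisors of 2500) is a root, so the roots are irrational. The cubic discriminant is Δ = 1509152 > 0, so there are three distinct real roots. p(7) = -57 and p(8) = 44 have opposite signs, so a root lies in (7, 8); Newton's method refines it to λ ≈ 7.5062. p(13) = 9 and p(14) = -64 have opposite signs, so a root lies in (13, 14); Newton's method refines it to λ ≈ 13.1325. p(25) = -75 and p(26) = 152 have opposite signs, so a root lies in (25, 26); Newton's method refines it to λ ≈ 25.3613. Check (Vieta): the three roots sum to 46, matching tr M = 46.
So the eigenvalues of A^T A are ≈ 7.5062, 13.1325, 25.3613 (all ≥ 0, as they must be for A^T A). The largest is λ_max ≈ 25.3613, hence ||A||_2 = sqrt(λ_max) ≈ 5.036.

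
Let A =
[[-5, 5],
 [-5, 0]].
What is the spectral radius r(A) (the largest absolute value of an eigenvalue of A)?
r(A) = 5

The eigenvalues of A are the roots of its characteristic polynomial. With M = A (coefficients from the trace and determinant):
  p(λ) = det(λ I - M) = λ^2 + 5λ + 25.
For λ^2 + 5λ + 25 the discriminant is -75. It is negative, so the roots are the complex-conjugate pair λ = -5/2 ± (sqrt(75)/2) i ≈ -2.5 ± 4.3301i. For a conjugate pair the product of the roots equals the constant term, so |λ|^2 = 25 and |λ| = sqrt(25) = 5.
Thus the eigenvalues (to 4 decimals) are -2.5 ± 4.3301i (modulus 5). The spectral radius is the largest modulus: r(A) = 5. (Cross-check: r(A) ≤ ||A||_2 ≈ 8.0902; equality holds whenever A is normal, though it can also hold for some non-normal A.)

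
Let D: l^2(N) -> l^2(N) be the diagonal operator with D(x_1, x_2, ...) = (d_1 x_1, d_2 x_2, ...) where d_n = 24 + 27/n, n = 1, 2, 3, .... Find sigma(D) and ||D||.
sigma(D) = {24 + 27/n : n ≥ 1} ∪ {24}; ||D|| = 51

A bounded diagonal operator on l^2 with diagonal entries d_n has spectrum equal to the closure of {d_n : n ≥ 1}: every d_n is an eigenvalue (with eigenvector e_n), so {d_n} ⊂ sigma(D); the spectrum is closed, so its closure is too; and for lambda not in the closure, (D - lambda I) has bounded inverse (the diagonal entries 1/(d_n - lambda) are bounded). For our sequence d_n = 24 + 27/n, n = 1, 2, 3, ...:
  - {d_n} = {24 + 27/n : n ≥ 1}; the only limit point is 24
  - closure = {24 + 27/n : n ≥ 1} ∪ {24}
For the norm: a diagonal operator has ||D|| = sup_n |d_n|. Here d_n = 24 + 27/n is positive and decreasing, so sup_n |d_n| = d_1 = 24 + 27 = 51. So ||D|| = 51.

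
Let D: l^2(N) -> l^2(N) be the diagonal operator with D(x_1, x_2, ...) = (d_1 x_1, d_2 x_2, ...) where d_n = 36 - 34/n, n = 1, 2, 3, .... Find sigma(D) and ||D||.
sigma(D) = {36 - 34/n : n ≥ 1} ∪ {36}; ||D|| = 36

A bounded diagonal operator on l^2 with diagonal entries d_n has spectrum equal to the closure of {d_n : n ≥ 1}: every d_n is an eigenvalue (with eigenvector e_n), so {d_n} ⊂ sigma(D); the spectrum is closed, so its closure is too; and for lambda not in the closure, (D - lambda I) has bounded inverse (the diagonal entries 1/(d_n - lambda) are bounded). For our sequence d_n = 36 - 34/n, n = 1, 2, 3, ...:
  - {d_n} = {36 - 34/n : n ≥ 1}; the only limit point is 36
  - closure = {36 - 34/n : n ≥ 1} ∪ {36}
For the norm: a diagonal operator has ||D|| = sup_n |d_n|. Here d_n = 36 - 34/n increases monotonically from d_1 = 2 toward 36, with all terms in [2, 36); so sup_n |d_n| = 36 (the supremum is the limit, not attained). So ||D|| = 36.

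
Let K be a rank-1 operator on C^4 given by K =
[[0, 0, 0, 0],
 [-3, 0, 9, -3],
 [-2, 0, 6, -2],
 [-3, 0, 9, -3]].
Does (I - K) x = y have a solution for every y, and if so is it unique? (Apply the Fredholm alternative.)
(I - K) is invertible (det(I - K) = -2 ≠ 0), so for every y in C^4 the equation (I - K) x = y has a unique solution.

K has rank 1, so it is an outer product K = u v^T: every row of K is a multiple of one row vector. Reading off the entries, u = (0, 3, 2, 3) and v = (-1, 0, 3, -1) (row i of K equals u_i·v^T). A rank-one matrix u v^T satisfies K u = u (v·u) and kills the (3)-dimensional subspace v^⊥, so its characteristic polynomial is lambda^3 (lambda - v·u) with v·u = tr K = 3. Hence the eigenvalues of I - K are 1 (multiplicity 3) and 1 - (3) = -2, so det(I - K) = -2. (Direct check: I - K =
[[1, 0, 0, 0],
 [3, 1, -9, 3],
 [2, 0, -5, 2],
 [3, 0, -9, 4]]
has determinant -2.) The finite-dimensional Fredholm alternative says: either (I - K) is invertible, or ker(I - K) ≠ {0} and then range(I - K) = ker((I - K)^*)^⊥, with dim ker(I - K) = dim ker((I - K)^*). Since det(I - K) ≠ 0, 1 is not an eigenvalue of K and ker(I - K) = {0}, so we are in the first case: for every y there is a unique x = (I - K)^(-1) y. Explicitly, by the Sherman–Morrison formula, (I - u v^T)^(-1) = I + u v^T/(1 - v·u), i.e. (I - K)^(-1) = I + K/(-2).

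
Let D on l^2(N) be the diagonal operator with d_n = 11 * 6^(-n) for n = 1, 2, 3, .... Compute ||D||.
||D|| = 11/6 (attained at n = 1)

For D diagonal, ||D|| = sup_n |d_n|. The sequence d_n = 11 * 6^(-n) is positive and strictly decreasing (ratio 6^(-1) < 1), so the supremum is d_1 = 11/6. Hence ||D|| = 11/6.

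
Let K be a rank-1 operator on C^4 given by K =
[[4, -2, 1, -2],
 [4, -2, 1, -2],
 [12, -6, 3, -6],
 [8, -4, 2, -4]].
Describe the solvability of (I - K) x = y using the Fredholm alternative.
(I - K) is singular (det(I - K) = 0, i.e. 1 ∈ sigma(K)). (I - K) x = y is solvable iff y ⊥ ker((I - K)^*) = span{(4, -2, 1, -2)}, i.e. iff 4y_1 - 2y_2 + y_3 - 2y_4 = 0. When solvable, the solutions are x = y + c·(1, 1, 3, 2), c arbitrary (ker(I - K) = span{(1, 1, 3, 2)}, dimension 1).

K has rank 1, so it is an outer product K = u v^T: every row of K is a multiple of one row vector. Reading off the entries, u = (1, 1, 3, 2) and v = (4, -2, 1, -2) (row i of K equals u_i·v^T). A rank-one matrix u v^T satisfies K u = u (v·u) and kills the (3)-dimensional subspace v^⊥, so its characteristic polynomial is lambda^3 (lambda - v·u) with v·u = tr K = 1. Hence the eigenvalues of I - K are 1 (multiplicity 3) and 1 - (1) = 0, so det(I - K) = 0. (Direct check: I - K =
[[-3, 2, -1, 2],
 [-4, 3, -1, 2],
 [-12, 6, -2, 6],
 [-8, 4, -2, 5]]
has determinant 0.) So 1 is an eigenvalue of K and (I - K) is not invertible. The finite-dimensional Fredholm alternative says: either (I - K) is invertible, or ker(I - K) ≠ {0} and then range(I - K) = ker((I - K)^*)^⊥, with dim ker(I - K) = dim ker((I - K)^*). We are in the second case, so we need both kernels. Kernel of I - K: (I - K) u = u - u (v·u) = u - u = 0, so ker(I - K) = span{u} = span{(1, 1, 3, 2)} (it is exactly 1-dimensional because rank(I - K) = 3). Kernel of the adjoint: K is real, so (I - K)^* = I - K^T = I - v u^T, and (I - v u^T) v = v - v (u·v) = 0; hence ker((I - K)^*) = span{v} = span{(4, -2, 1, -2)}. Therefore (I - K) x = y is solvable iff <y, v> = 0, i.e. iff 4y_1 - 2y_2 + y_3 - 2y_4 = 0. When this holds, K y = u (v·y) = 0, so (I - K) y = y and x = y is a particular solution; the full solution set is the line x = y + c·u = y + c·(1, 1, 3, 2), c ∈ C.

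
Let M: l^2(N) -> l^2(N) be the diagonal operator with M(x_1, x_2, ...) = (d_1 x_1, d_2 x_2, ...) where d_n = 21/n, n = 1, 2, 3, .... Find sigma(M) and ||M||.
sigma(M) = {21/n : n ≥ 1} ∪ {0}; ||M|| = 21

A bounded diagonal operator on l^2 with diagonal entries d_n has spectrum equal to the closure of {d_n : n ≥ 1}: every d_n is an eigenvalue (with eigenvector e_n), so {d_n} ⊂ sigma(M); the spectrum is closed, so its closure is too; and for lambda not in the closure, (M - lambda I) has bounded inverse (the diagonal entries 1/(d_n - lambda) are bounded). For our sequence d_n = 21/n, n = 1, 2, 3, ...:
  - {d_n} = {21/n : n ≥ 1}; the only limit point is 0
  - closure = {21/n : n ≥ 1} ∪ {0}
For the norm: a diagonal operator has ||M|| = sup_n |d_n|. Here d_n = 21/n is positive and decreasing, so sup_n |d_n| = d_1 = 21. So ||M|| = 21.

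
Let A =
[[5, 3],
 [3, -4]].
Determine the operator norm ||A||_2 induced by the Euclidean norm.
||A||_2 = sqrt((59 + sqrt(117))/2) ≈ 5.9083 (= sqrt(largest eigenvalue of A^T A))

||A||_2 = sigma_max(A) = sqrt(lambda_max(A^T A)). Form the symmetric matrix M = A^T A =
[[34, 3],
 [3, 25]].
Its characteristic polynomial (trace, determinant of M give the coefficients) is
  p(λ) = det(λ I - M) = λ^2 - 59λ + 841.
For λ^2 - 59λ + 841 the discriminant is 117. It is nonnegative but not a perfect square, so the roots are real and irrational: λ = (59 ± sqrt(117))/2 ≈ 34.9083, 24.0917.
So the eigenvalues of A^T A are ≈ 24.0917, 34.9083 (all ≥ 0, as they must be for A^T A). The largest is λ_max = (59 + sqrt(117))/2 ≈ 34.9083, hence ||A||_2 = sqrt(λ_max) = sqrt((59 + sqrt(117))/2) ≈ 5.9083.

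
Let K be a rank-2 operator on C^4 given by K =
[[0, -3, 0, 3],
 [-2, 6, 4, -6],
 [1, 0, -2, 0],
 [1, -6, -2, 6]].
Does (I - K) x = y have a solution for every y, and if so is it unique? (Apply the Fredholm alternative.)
(I - K) is invertible (det(I - K) = -42 ≠ 0), so for every y in C^4 the equation (I - K) x = y has a unique solution.

K has rank 2 and factors as K = U V^T = u1 v1^T + u2 v2^T with u1 = (0, 2, -1, -1), v1 = (-1, 3, 2, -3), u2 = (-3, 0, 3, -3), v2 = (0, 1, 0, -1) (multiplying out reproduces the displayed K). The nonzero eigenvalues of U V^T coincide with those of the 2 x 2 matrix G = V^T U = [[v1·u1, v1·u2], [v2·u1, v2·u2]] = [[7, 18], [3, 3]], and by the Sylvester determinant identity det(I_4 - U V^T) = det(I_2 - V^T U) = det([[-6, -18], [-3, -2]]) = (-6)(-2) - (-18)(-3) = -42. (Direct check: I - K =
[[1, 3, 0, -3],
 [2, -5, -4, 6],
 [-1, 0, 3, 0],
 [-1, 6, 2, -5]]
has determinant -42.) The finite-dimensional Fredholm alternative says: either (I - K) is invertible, or ker(I - K) ≠ {0} and then range(I - K) = ker((I - K)^*)^⊥, with dim ker(I - K) = dim ker((I - K)^*). Since det(I - K) ≠ 0, 1 is not an eigenvalue of K and ker(I - K) = {0}, so we are in the first case: for every y there is a unique x = (I - K)^(-1) y. (Explicitly, by the Woodbury identity, (I - U V^T)^(-1) = I + U (I_2 - G)^(-1) V^T.)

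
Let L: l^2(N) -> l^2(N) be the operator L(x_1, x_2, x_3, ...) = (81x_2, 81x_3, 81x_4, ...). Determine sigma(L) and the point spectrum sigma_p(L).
sigma(L) = closed disk {z in C : |z| ≤ 81}; sigma_p(L) = open disk {z in C : |z| < 81}

Note L = 81·V where V is the unit left shift (V x)_k = x_{k+1}; so sigma(L) = 81·sigma(V) and ||L|| = 81||V||. ||L x||^2 = 6561sum_{k≥2} |x_k|^2 ≤ 6561||x||^2, with equality on {x : x_1 = 0}, so ||L|| = 81. For any lambda with |lambda| < 81, set r = lambda/81 (|r| < 1); the vector x = (1, r, r^2, ...) is in l^2 and satisfies L x = 81(r, r^2, ...) = lambda x, so lambda is an eigenvalue. On the boundary |lambda| = 81 the geometric series diverges, so no l^2 eigenvector exists, but these lambda lie in the approximate point spectrum. Hence sigma(L) is the closed disk of radius 81 and sigma_p(L) is the open disk.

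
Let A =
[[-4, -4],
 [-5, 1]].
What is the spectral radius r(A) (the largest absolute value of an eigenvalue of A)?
r(A) = (3 + sqrt(105))/2 ≈ 6.6235

The eigenvalues of A are the roots of its characteristic polynomial. With M = A (coefficients from the trace and determinant):
  p(λ) = det(λ I - M) = λ^2 + 3λ - 24.
For λ^2 + 3λ - 24 the discriminant is 105. It is nonnegative but not a perfect square, so the roots are real and irrational: λ = (-3 ± sqrt(105))/2 ≈ 3.6235, -6.6235.
Thus the eigenvalues (to 4 decimals) are 3.6235 (modulus 3.6235); -6.6235 (modulus 6.6235). The spectral radius is the largest modulus: r(A) = (3 + sqrt(105))/2 ≈ 6.6235. (Cross-check: r(A) ≤ ||A||_2 ≈ 6.729; equality holds whenever A is normal, though it can also hold for some non-normal A.)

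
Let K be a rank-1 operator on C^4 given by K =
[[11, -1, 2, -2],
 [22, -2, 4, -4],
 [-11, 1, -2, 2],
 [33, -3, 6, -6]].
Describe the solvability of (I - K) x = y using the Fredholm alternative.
(I - K) is singular (det(I - K) = 0, i.e. 1 ∈ sigma(K)). (I - K) x = y is solvable iff y ⊥ ker((I - K)^*) = span{(11, -1, 2, -2)}, i.e. iff 11y_1 - y_2 + 2y_3 - 2y_4 = 0. When solvable, the solutions are x = y + c·(1, 2, -1, 3), c arbitrary (ker(I - K) = span{(1, 2, -1, 3)}, dimension 1).

K has rank 1, so it is an outer product K = u v^T: every row of K is a multiple of one row vector. Reading off the entries, u = (1, 2, -1, 3) and v = (11, -1, 2, -2) (row i of K equals u_i·v^T). A rank-one matrix u v^T satisfies K u = u (v·u) and kills the (3)-dimensional subspace v^⊥, so its characteristic polynomial is lambda^3 (lambda - v·u) with v·u = tr K = 1. Hence the eigenvalues of I - K are 1 (multiplicity 3) and 1 - (1) = 0, so det(I - K) = 0. (Direct check: I - K =
[[-10, 1, -2, 2],
 [-22, 3, -4, 4],
 [11, -1, 3, -2],
 [-33, 3, -6, 7]]
has determinant 0.) So 1 is an eigenvalue of K and (I - K) is not invertible. The finite-dimensional Fredholm alternative says: either (I - K) is invertible, or ker(I - K) ≠ {0} and then range(I - K) = ker((I - K)^*)^⊥, with dim ker(I - K) = dim ker((I - K)^*). We are in the second case, so we need both kernels. Kernel of I - K: (I - K) u = u - u (v·u) = u - u = 0, so ker(I - K) = span{u} = span{(1, 2, -1, 3)} (it is exactly 1-dimensional because rank(I - K) = 3). Kernel of the adjoint: K is real, so (I - K)^* = I - K^T = I - v u^T, and (I - v u^T) v = v - v (u·v) = 0; hence ker((I - K)^*) = span{v} = span{(11, -1, 2, -2)}. Therefore (I - K) x = y is solvable iff <y, v> = 0, i.e. iff 11y_1 - y_2 + 2y_3 - 2y_4 = 0. When this holds, K y = u (v·y) = 0, so (I - K) y = y and x = y is a particular solution; the full solution set is the line x = y + c·u = y + c·(1, 2, -1, 3), c ∈ C.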